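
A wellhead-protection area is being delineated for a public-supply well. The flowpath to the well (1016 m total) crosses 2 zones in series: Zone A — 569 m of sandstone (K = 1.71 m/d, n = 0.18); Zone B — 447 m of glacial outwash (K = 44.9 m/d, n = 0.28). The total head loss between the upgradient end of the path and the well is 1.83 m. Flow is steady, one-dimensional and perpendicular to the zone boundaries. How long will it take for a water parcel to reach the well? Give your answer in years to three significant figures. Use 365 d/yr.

117 years

Continuity: the same q passes through each zone, so ΔH = q·Σ(L_j/K_j) — the zones act as resistances in series.
Σ(L/K) = 569/1.71 + 447/44.9 = 332.7 + 9.955 = 342.7 d
q = ΔH / Σ(L/K) = 1.83 / 342.7 = 0.005340 m/d (same in every zone)
Zone A: v = q/n = 0.005340/0.18 = 0.02967 m/d → t_A = 569/0.02967 = 19180 d
Zone B: v = q/n = 0.005340/0.28 = 0.01907 m/d → t_B = 447/0.01907 = 23440 d
Total t = 19180 + 23440 = 42620 d
   = 42620 / 365 = 117 yr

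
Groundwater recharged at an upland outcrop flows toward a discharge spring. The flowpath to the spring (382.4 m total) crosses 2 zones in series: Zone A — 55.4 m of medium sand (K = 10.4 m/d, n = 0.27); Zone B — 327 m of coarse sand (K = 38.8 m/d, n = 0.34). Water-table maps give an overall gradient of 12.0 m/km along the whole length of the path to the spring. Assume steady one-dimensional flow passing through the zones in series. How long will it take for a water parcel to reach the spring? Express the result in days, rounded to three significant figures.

378 days

Steady 1-D flow in series ⇒ the Darcy flux q is identical in every zone and the zone head losses add (resistances L/K in series).
Σ(L/K) = 55.4/10.4 + 327/38.8 = 5.327 + 8.428 = 13.75 d
K_eq = L_total / Σ(L/K) = 382.4 / 13.75 = 27.80 m/d
q = K_eq · i = 27.80 × 0.012 = 0.3336 m/d (same in every zone)
Zone A: v = q/n = 0.3336/0.27 = 1.236 m/d → t_A = 55.4/1.236 = 44.84 d
Zone B: v = q/n = 0.3336/0.34 = 0.9812 m/d → t_B = 327/0.9812 = 333.3 d
Total t = 44.84 + 333.3 = 378.1 d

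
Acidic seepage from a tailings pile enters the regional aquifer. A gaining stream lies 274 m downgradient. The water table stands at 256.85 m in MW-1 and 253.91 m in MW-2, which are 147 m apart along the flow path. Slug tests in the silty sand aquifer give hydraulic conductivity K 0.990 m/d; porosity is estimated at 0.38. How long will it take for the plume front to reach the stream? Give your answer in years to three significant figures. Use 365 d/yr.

14.4 years

Hydraulic gradient i = (256.85 − 253.91) / 147 = 2.94 / 147 = 0.02000
Darcy flux q = K·i = 0.990 × 0.02000 = 0.01980 m/d
v = Ki/n = 0.990·0.02000/0.38 = 0.05211 m/d
t = L / v = 274 / 0.05211 = 5259 d
   = 5259 / 365 = 14.4 yr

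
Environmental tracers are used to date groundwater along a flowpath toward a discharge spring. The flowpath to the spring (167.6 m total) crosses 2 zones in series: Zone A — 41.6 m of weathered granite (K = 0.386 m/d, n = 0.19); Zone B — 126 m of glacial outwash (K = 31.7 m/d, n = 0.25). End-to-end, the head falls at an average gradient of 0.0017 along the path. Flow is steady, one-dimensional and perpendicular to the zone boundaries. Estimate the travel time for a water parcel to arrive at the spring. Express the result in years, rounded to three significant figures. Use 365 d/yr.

Continuity: the same q passes through each zone, so ΔH = q·Σ(L_j/K_j) — the zones act as resistances in series.
Σ(L/K) = 41.6/0.386 + 126/31.7 = 107.8 + 3.975 = 111.7 d
K_eq = L_total / Σ(L/K) = 167.6 / 111.7 = 1.500 m/d
q = K_eq · i = 1.500 × 0.0017 = 0.002550 m/d (same in every zone)
Zone A: v = q/n = 0.002550/0.19 = 0.01342 m/d → t_A = 41.6/0.01342 = 3100 d
Zone B: v = q/n = 0.002550/0.25 = 0.01020 m/d → t_B = 126/0.01020 = 12350 d
Total t = 3100 + 12350 = 15450 d
   = 15450 / 365 = 42.3 yr

42.3 years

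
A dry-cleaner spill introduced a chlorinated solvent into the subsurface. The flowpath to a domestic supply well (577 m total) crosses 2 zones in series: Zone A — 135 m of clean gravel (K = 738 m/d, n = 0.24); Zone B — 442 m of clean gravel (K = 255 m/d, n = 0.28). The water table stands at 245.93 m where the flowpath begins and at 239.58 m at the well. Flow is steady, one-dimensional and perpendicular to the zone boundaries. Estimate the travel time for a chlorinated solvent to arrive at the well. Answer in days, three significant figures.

47.1 days

Total head drop ΔH = 245.93 − 239.58 = 6.35 m
Steady 1-D flow in series ⇒ the Darcy flux q is identical in every zone and the zone head losses add (resistances L/K in series).
Σ(L/K) = 135/738 + 442/255 = 0.1829 + 1.733 = 1.916 d
q = ΔH / Σ(L/K) = 6.35 / 1.916 = 3.314 m/d (same in every zone)
Zone A: v = q/n = 3.314/0.24 = 13.81 m/d → t_A = 135/13.81 = 9.777 d
Zone B: v = q/n = 3.314/0.28 = 11.83 m/d → t_B = 442/11.83 = 37.35 d
Total t = 9.777 + 37.35 = 47.12 d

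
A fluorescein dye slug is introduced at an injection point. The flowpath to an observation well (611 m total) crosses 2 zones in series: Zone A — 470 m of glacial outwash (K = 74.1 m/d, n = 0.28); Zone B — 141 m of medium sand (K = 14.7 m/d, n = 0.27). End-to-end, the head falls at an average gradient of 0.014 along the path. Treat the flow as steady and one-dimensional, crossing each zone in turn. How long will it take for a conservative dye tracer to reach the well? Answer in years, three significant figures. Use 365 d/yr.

0.866 years

Continuity: the same q passes through each zone, so ΔH = q·Σ(L_j/K_j) — the zones act as resistances in series.
Σ(L/K) = 470/74.1 + 141/14.7 = 6.343 + 9.592 = 15.93 d
K_eq = L_total / Σ(L/K) = 611 / 15.93 = 38.34 m/d
q = K_eq · i = 38.34 × 0.014 = 0.5368 m/d (same in every zone)
Zone A: v = q/n = 0.5368/0.28 = 1.917 m/d → t_A = 470/1.917 = 245.1 d
Zone B: v = q/n = 0.5368/0.27 = 1.988 m/d → t_B = 141/1.988 = 70.92 d
Total t = 245.1 + 70.92 = 316.1 d
   = 316.1 / 365 = 0.866 yr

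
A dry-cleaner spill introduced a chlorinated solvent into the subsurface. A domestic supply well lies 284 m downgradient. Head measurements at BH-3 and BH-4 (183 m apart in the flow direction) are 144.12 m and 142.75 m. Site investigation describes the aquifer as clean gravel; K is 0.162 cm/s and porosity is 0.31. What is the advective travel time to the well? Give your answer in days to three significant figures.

84.0 days

Hydraulic gradient i = (144.12 − 142.75) / 183 = 1.37 / 183 = 0.007486
K = 0.162 cm/s × 864 = 140.0 m/d
q = Ki = 140.0 × 0.007486 = 1.048 m/d
v_s = q/n_e = 1.048/0.31 = 3.380 m/d
t = L / v = 284 / 3.380 = 84.02 d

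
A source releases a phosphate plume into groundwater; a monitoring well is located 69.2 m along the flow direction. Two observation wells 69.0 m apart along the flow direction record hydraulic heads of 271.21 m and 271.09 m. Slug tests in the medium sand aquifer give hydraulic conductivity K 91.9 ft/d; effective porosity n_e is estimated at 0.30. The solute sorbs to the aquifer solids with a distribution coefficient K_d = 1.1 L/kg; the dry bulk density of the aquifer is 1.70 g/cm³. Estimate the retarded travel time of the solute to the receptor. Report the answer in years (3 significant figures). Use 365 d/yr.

8.45 years

Hydraulic gradient i = (271.21 − 271.09) / 69.0 = 0.12 / 69.0 = 0.001739
K = 91.9 ft/d × 0.3048 = 28.01 m/d
Darcy flux q = K·i = 28.01 × 0.001739 = 0.04871 m/d
Average linear velocity = 0.04871 / 0.30 = 0.1624 m/d
Retardation R = 1 + ρ_b·K_d/n = 1 + 1.70×1.1/0.30 = 7.233
Contaminant velocity v_c = v/R = 0.1624/7.233 = 0.02245 m/d
t = L/v_c = 69.2/0.02245 = 3083 d
   = 3083/365 = 8.45 yr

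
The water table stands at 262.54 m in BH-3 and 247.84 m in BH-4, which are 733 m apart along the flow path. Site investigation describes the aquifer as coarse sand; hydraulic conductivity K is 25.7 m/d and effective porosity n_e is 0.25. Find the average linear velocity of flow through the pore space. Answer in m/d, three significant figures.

2.06 m/d

Hydraulic gradient i = (262.54 − 247.84) / 733 = 14.70 / 733 = 0.02005
Darcy flux q = K·i = 25.7 × 0.02005 = 0.5154 m/d
v = Ki/n = 25.7·0.02005/0.25 = 2.062 m/d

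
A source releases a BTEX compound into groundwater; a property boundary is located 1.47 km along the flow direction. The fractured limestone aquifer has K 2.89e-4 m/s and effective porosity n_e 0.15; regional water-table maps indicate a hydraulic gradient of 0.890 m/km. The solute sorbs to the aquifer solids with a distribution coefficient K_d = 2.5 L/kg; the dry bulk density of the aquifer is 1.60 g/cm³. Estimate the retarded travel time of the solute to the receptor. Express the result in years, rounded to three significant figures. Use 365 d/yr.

K = 2.89e-4 m/s × 86400 s/d = 24.97 m/d
q = Ki = 24.97 × 8.9e-4 = 0.02222 m/d
v = Ki/n = 24.97·8.9e-4/0.15 = 0.1482 m/d
Retardation R = 1 + ρ_b·K_d/n = 1 + 1.60×2.5/0.15 = 27.67
Contaminant velocity v_c = v/R = 0.1482/27.67 = 0.005355 m/d
L = 1.47 km = 1470 m
t = L/v_c = 1470/0.005355 = 274500 d
   = 274500/365 = 752 yr

752 years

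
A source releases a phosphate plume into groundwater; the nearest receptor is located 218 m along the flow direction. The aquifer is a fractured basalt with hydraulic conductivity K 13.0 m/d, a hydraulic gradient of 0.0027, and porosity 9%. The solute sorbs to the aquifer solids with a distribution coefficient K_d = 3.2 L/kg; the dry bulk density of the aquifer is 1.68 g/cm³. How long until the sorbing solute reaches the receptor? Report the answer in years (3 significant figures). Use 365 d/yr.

93.0 years

Darcy flux q = K·i = 13.0 × 0.0027 = 0.03510 m/d
v_s = q/n_e = 0.03510/0.09 = 0.3900 m/d
Retardation R = 1 + ρ_b·K_d/n = 1 + 1.68×3.2/0.09 = 60.73
Contaminant velocity v_c = v/R = 0.3900/60.73 = 0.006422 m/d
t = L/v_c = 218/0.006422 = 33950 d
   = 33950/365 = 93.0 yr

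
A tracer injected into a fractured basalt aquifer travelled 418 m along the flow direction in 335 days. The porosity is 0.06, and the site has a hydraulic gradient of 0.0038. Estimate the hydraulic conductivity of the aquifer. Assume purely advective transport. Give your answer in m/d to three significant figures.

19.7 m/d

v = L / t = 418 / 335 = 1.248 m/d
K = v · n / i = 1.248 × 0.06 / 0.0038 = 19.7 m/d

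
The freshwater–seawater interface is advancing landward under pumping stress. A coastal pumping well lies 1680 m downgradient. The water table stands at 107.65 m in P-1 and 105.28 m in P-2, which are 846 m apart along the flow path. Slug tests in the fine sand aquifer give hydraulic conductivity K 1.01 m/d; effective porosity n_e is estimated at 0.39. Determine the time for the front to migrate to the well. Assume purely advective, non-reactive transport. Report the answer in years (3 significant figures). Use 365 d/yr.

634 years

Hydraulic gradient i = (107.65 − 105.28) / 846 = 2.37 / 846 = 0.002801
q = Ki = 1.01 × 0.002801 = 0.002829 m/d
v = Ki/n = 1.01·0.002801/0.39 = 0.007255 m/d
t = L / v = 1680 / 0.007255 = 231600 d
   = 231600 / 365 = 634 yr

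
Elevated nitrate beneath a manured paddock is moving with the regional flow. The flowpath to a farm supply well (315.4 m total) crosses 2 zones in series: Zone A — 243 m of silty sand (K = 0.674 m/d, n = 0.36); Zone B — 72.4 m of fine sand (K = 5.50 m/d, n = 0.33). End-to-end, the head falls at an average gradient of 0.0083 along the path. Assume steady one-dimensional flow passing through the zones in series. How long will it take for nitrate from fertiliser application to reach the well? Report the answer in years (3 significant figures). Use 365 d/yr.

43.6 years

Steady 1-D flow in series ⇒ the Darcy flux q is identical in every zone and the zone head losses add (resistances L/K in series).
Σ(L/K) = 243/0.674 + 72.4/5.50 = 360.5 + 13.16 = 373.7 d
K_eq = L_total / Σ(L/K) = 315.4 / 373.7 = 0.8440 m/d
q = K_eq · i = 0.8440 × 0.0083 = 0.007005 m/d (same in every zone)
Zone A: v = q/n = 0.007005/0.36 = 0.01946 m/d → t_A = 243/0.01946 = 12490 d
Zone B: v = q/n = 0.007005/0.33 = 0.02123 m/d → t_B = 72.4/0.02123 = 3411 d
Total t = 12490 + 3411 = 15900 d
   = 15900 / 365 = 43.6 yr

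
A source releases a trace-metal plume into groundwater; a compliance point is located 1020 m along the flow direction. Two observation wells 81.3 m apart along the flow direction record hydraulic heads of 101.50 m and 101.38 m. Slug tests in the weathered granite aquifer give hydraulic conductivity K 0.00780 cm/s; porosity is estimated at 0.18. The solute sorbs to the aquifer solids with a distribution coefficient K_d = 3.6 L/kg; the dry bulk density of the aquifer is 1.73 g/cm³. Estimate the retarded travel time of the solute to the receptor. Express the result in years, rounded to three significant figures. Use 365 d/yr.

Hydraulic gradient i = (101.50 − 101.38) / 81.3 = 0.12 / 81.3 = 0.001476
K = 0.00780 cm/s × 864 = 6.739 m/d
Darcy flux q = K·i = 6.739 × 0.001476 = 0.009947 m/d
v_s = q/n_e = 0.009947/0.18 = 0.05526 m/d
Retardation R = 1 + ρ_b·K_d/n = 1 + 1.73×3.6/0.18 = 35.60
Contaminant velocity v_c = v/R = 0.05526/35.60 = 0.001552 m/d
t = L/v_c = 1020/0.001552 = 657100 d
   = 657100/365 = 1800 yr

1800 years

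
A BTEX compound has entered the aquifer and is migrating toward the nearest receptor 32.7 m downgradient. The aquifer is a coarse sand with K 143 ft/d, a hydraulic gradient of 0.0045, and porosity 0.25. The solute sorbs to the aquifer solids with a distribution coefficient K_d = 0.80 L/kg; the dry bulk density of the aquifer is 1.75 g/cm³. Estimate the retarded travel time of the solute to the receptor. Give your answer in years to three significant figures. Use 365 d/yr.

K = 143 ft/d × 0.3048 = 43.59 m/d
q = Ki = 43.59 × 0.0045 = 0.1961 m/d
v = Ki/n = 43.59·0.0045/0.25 = 0.7846 m/d
Retardation R = 1 + ρ_b·K_d/n = 1 + 1.75×0.80/0.25 = 6.600
Contaminant velocity v_c = v/R = 0.7846/6.600 = 0.1189 m/d
t = L/v_c = 32.7/0.1189 = 275.1 d
   = 275.1/365 = 0.754 yr

0.754 years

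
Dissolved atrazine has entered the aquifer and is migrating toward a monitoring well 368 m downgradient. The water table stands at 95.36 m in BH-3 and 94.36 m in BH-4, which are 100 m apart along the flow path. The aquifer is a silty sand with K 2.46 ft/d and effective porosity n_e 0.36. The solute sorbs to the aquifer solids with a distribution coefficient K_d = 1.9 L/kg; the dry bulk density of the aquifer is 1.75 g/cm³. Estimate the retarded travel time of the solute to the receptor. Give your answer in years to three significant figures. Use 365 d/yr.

495 years

Hydraulic gradient i = (95.36 − 94.36) / 100 = 1.00 / 100 = 0.01000
K = 2.46 ft/d × 0.3048 = 0.7498 m/d
Specific discharge q = 0.7498 × 0.01000 = 0.007498 m/d
Seepage velocity v = q / n = 0.007498 / 0.36 = 0.02083 m/d
Retardation R = 1 + ρ_b·K_d/n = 1 + 1.75×1.9/0.36 = 10.24
Contaminant velocity v_c = v/R = 0.02083/10.24 = 0.002035 m/d
t = L/v_c = 368/0.002035 = 180900 d
   = 180900/365 = 495 yr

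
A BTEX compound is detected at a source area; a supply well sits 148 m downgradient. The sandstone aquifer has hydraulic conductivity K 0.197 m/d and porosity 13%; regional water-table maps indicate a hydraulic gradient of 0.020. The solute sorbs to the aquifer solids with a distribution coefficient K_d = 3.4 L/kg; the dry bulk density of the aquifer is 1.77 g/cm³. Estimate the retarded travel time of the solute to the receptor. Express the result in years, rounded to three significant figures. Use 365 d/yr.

633 years

q = Ki = 0.197 × 0.020 = 0.003940 m/d
Average linear velocity = 0.003940 / 0.13 = 0.03031 m/d
Retardation R = 1 + ρ_b·K_d/n = 1 + 1.77×3.4/0.13 = 47.29
Contaminant velocity v_c = v/R = 0.03031/47.29 = 6.409e-4 m/d
t = L/v_c = 148/6.409e-4 = 230900 d
   = 230900/365 = 633 yr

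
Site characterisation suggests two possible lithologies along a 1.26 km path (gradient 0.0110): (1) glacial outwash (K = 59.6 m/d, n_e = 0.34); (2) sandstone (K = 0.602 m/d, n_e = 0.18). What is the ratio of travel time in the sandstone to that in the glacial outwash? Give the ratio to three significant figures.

52.4

Unit 1 (glacial outwash): v = 59.6×0.011/0.34 = 1.928 m/d, t = 1260/1.928 = 653.4 d
Unit 2 (sandstone): v = 0.602×0.011/0.18 = 0.03679 m/d, t = 1260/0.03679 = 34250 d
t(sandstone) / t(glacial outwash) = 34250/653.4 = 52.4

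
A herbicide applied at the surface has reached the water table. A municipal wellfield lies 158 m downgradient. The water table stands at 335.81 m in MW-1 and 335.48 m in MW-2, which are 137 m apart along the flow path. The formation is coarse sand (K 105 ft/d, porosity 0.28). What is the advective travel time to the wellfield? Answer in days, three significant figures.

Hydraulic gradient i = (335.81 − 335.48) / 137 = 0.33 / 137 = 0.002409
K = 105 ft/d × 0.3048 = 32.00 m/d
q = Ki = 32.00 × 0.002409 = 0.07709 m/d
Seepage velocity v = q / n = 0.07709 / 0.28 = 0.2753 m/d
t = L / v = 158 / 0.2753 = 573.9 d

574 days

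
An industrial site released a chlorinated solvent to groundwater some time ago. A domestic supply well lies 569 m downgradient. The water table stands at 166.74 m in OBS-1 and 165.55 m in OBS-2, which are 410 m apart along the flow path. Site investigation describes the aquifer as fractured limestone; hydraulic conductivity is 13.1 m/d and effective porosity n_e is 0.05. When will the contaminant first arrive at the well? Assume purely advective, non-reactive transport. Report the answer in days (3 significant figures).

748 days

Hydraulic gradient i = (166.74 − 165.55) / 410 = 1.19 / 410 = 0.002902
Darcy flux q = K·i = 13.1 × 0.002902 = 0.03802 m/d
v_s = q/n_e = 0.03802/0.05 = 0.7604 m/d
t = L / v = 569 / 0.7604 = 748.3 d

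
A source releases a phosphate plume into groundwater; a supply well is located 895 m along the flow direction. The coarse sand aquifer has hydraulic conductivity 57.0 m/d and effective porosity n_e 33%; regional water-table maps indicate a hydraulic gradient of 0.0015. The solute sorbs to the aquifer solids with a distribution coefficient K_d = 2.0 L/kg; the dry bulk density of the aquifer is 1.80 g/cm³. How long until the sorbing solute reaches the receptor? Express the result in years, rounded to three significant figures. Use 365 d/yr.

Specific discharge q = 57.0 × 0.0015 = 0.08550 m/d
Average linear velocity = 0.08550 / 0.33 = 0.2591 m/d
Retardation R = 1 + ρ_b·K_d/n = 1 + 1.80×2.0/0.33 = 11.91
Contaminant velocity v_c = v/R = 0.2591/11.91 = 0.02176 m/d
t = L/v_c = 895/0.02176 = 41140 d
   = 41140/365 = 113 yr

113 years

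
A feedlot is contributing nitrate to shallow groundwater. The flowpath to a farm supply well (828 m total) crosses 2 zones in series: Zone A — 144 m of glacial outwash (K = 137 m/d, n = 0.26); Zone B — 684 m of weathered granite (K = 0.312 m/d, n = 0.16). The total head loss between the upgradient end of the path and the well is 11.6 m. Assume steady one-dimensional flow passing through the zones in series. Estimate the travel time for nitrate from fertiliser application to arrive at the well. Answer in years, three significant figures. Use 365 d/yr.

Continuity: the same q passes through each zone, so ΔH = q·Σ(L_j/K_j) — the zones act as resistances in series.
Σ(L/K) = 144/137 + 684/0.312 = 1.051 + 2192 = 2193 d
q = ΔH / Σ(L/K) = 11.6 / 2193 = 0.005289 m/d (same in every zone)
Zone A: v = q/n = 0.005289/0.26 = 0.02034 m/d → t_A = 144/0.02034 = 7079 d
Zone B: v = q/n = 0.005289/0.16 = 0.03305 m/d → t_B = 684/0.03305 = 20690 d
Total t = 7079 + 20690 = 27770 d
   = 27770 / 365 = 76.1 yr

76.1 years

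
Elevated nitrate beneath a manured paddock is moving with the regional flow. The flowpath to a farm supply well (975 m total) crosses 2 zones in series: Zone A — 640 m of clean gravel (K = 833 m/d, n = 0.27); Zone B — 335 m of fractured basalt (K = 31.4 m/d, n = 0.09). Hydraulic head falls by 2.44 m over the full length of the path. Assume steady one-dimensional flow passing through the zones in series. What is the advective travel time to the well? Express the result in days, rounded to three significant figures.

951 days

Steady 1-D flow in series ⇒ the Darcy flux q is identical in every zone and the zone head losses add (resistances L/K in series).
Σ(L/K) = 640/833 + 335/31.4 = 0.7683 + 10.67 = 11.44 d
q = ΔH / Σ(L/K) = 2.44 / 11.44 = 0.2133 m/d (same in every zone)
Zone A: v = q/n = 0.2133/0.27 = 0.7902 m/d → t_A = 640/0.7902 = 810.0 d
Zone B: v = q/n = 0.2133/0.09 = 2.370 m/d → t_B = 335/2.370 = 141.3 d
Total t = 810.0 + 141.3 = 951.3 d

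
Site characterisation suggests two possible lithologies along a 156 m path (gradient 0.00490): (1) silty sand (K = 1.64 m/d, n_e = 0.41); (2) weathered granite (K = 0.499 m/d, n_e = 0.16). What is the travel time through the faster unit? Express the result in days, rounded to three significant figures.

Unit 1 (silty sand): v = 1.64×0.0049/0.41 = 0.01960 m/d, t = 156/0.01960 = 7959 d
Unit 2 (weathered granite): v = 0.499×0.0049/0.16 = 0.01528 m/d, t = 156/0.01528 = 10210 d
Faster unit: t = 7960 d

7960 days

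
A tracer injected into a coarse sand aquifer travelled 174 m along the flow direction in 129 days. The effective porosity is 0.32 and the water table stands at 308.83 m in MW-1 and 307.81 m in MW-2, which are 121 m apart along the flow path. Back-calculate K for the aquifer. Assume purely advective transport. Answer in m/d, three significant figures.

Hydraulic gradient i = (308.83 − 307.81) / 121 = 1.02 / 121 = 0.008430
v = L / t = 174 / 129 = 1.349 m/d
K = v · n / i = 1.349 × 0.32 / 0.008430 = 51.2 m/d

51.2 m/d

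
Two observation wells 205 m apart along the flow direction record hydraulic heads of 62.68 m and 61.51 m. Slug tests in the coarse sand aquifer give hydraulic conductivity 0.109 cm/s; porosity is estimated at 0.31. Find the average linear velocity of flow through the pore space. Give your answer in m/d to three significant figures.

Hydraulic gradient i = (62.68 − 61.51) / 205 = 1.17 / 205 = 0.005707
K = 0.109 cm/s × 864 = 94.18 m/d
Specific discharge q = 94.18 × 0.005707 = 0.5375 m/d
v_s = q/n_e = 0.5375/0.31 = 1.734 m/d

1.73 m/d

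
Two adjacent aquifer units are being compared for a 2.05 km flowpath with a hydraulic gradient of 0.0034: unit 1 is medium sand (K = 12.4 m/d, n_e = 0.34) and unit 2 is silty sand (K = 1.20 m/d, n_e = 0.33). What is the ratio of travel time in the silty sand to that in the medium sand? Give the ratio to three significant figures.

Unit 1 (medium sand): v = 12.4×0.0034/0.34 = 0.1240 m/d, t = 2050/0.1240 = 16530 d
Unit 2 (silty sand): v = 1.20×0.0034/0.33 = 0.01236 m/d, t = 2050/0.01236 = 165800 d
t(silty sand) / t(medium sand) = 165800/16530 = 10.0

10.0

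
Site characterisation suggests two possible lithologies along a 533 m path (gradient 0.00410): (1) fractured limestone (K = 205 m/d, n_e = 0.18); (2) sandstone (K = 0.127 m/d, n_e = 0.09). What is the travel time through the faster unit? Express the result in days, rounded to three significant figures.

114 days

Unit 1 (fractured limestone): v = 205×0.0041/0.18 = 4.669 m/d, t = 533/4.669 = 114.1 d
Unit 2 (sandstone): v = 0.127×0.0041/0.09 = 0.005786 m/d, t = 533/0.005786 = 92130 d
Faster unit: t = 114 d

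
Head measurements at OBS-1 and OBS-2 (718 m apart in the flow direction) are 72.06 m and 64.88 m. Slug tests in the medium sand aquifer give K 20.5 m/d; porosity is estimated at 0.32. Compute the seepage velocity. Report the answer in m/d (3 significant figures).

0.641 m/d

Hydraulic gradient i = (72.06 − 64.88) / 718 = 7.18 / 718 = 0.01000
Specific discharge q = 20.5 × 0.01000 = 0.2050 m/d
Average linear velocity = 0.2050 / 0.32 = 0.6406 m/d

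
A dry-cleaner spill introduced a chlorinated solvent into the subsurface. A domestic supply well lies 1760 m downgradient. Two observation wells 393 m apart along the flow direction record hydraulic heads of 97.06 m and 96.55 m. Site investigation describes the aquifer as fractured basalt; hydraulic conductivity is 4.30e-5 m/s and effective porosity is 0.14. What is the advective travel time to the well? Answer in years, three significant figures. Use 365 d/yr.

Hydraulic gradient i = (97.06 − 96.55) / 393 = 0.51 / 393 = 0.001298
K = 4.30e-5 m/s × 86400 s/d = 3.715 m/d
Darcy flux q = K·i = 3.715 × 0.001298 = 0.004821 m/d
v_s = q/n_e = 0.004821/0.14 = 0.03444 m/d
t = L / v = 1760 / 0.03444 = 51110 d
   = 51110 / 365 = 140 yr

140 years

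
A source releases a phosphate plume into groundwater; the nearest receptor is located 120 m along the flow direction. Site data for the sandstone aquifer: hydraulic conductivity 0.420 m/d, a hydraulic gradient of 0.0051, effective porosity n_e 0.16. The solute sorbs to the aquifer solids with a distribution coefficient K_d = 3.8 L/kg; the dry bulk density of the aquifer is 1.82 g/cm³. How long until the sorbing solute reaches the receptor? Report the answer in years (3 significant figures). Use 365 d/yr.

1090 years

q = Ki = 0.420 × 0.0051 = 0.002142 m/d
v_s = q/n_e = 0.002142/0.16 = 0.01339 m/d
Retardation R = 1 + ρ_b·K_d/n = 1 + 1.82×3.8/0.16 = 44.22
Contaminant velocity v_c = v/R = 0.01339/44.22 = 3.027e-4 m/d
t = L/v_c = 120/3.027e-4 = 396400 d
   = 396400/365 = 1090 yr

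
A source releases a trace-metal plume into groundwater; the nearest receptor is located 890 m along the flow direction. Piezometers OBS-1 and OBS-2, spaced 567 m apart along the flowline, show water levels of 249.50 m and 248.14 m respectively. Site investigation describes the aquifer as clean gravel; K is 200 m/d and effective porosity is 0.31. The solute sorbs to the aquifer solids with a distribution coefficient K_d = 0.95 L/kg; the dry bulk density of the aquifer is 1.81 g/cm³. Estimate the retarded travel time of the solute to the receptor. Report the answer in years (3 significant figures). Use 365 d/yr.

10.3 years

Hydraulic gradient i = (249.50 − 248.14) / 567 = 1.36 / 567 = 0.002399
Specific discharge q = 200 × 0.002399 = 0.4797 m/d
Average linear velocity = 0.4797 / 0.31 = 1.547 m/d
Retardation R = 1 + ρ_b·K_d/n = 1 + 1.81×0.95/0.31 = 6.547
Contaminant velocity v_c = v/R = 1.547/6.547 = 0.2364 m/d
t = L/v_c = 890/0.2364 = 3765 d
   = 3765/365 = 10.3 yr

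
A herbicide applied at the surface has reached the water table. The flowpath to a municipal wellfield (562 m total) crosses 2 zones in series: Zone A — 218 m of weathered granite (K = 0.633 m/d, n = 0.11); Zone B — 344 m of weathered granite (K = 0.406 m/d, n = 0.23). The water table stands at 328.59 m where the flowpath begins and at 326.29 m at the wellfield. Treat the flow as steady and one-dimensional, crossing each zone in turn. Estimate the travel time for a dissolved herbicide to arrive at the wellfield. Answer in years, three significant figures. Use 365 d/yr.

146 years

Total head drop ΔH = 328.59 − 326.29 = 2.30 m
Steady 1-D flow in series ⇒ the Darcy flux q is identical in every zone and the zone head losses add (resistances L/K in series).
Σ(L/K) = 218/0.633 + 344/0.406 = 344.4 + 847.3 = 1192 d
q = ΔH / Σ(L/K) = 2.30 / 1192 = 0.001930 m/d (same in every zone)
Zone A: v = q/n = 0.001930/0.11 = 0.01755 m/d → t_A = 218/0.01755 = 12420 d
Zone B: v = q/n = 0.001930/0.23 = 0.008391 m/d → t_B = 344/0.008391 = 40990 d
Total t = 12420 + 40990 = 53420 d
   = 53420 / 365 = 146 yr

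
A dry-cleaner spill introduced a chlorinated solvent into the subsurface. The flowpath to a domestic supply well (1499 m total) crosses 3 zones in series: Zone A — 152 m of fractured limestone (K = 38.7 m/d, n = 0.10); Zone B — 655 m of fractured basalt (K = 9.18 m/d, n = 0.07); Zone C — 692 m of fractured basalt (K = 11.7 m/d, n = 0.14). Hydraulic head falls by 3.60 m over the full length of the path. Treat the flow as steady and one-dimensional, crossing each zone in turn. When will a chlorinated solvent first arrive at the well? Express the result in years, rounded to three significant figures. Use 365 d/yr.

16.2 years

Steady 1-D flow in series ⇒ the Darcy flux q is identical in every zone and the zone head losses add (resistances L/K in series).
Σ(L/K) = 152/38.7 + 655/9.18 + 692/11.7 = 3.928 + 71.35 + 59.15 = 134.4 d
q = ΔH / Σ(L/K) = 3.60 / 134.4 = 0.02678 m/d (same in every zone)
Zone A: v = q/n = 0.02678/0.10 = 0.2678 m/d → t_A = 152/0.2678 = 567.6 d
Zone B: v = q/n = 0.02678/0.07 = 0.3826 m/d → t_B = 655/0.3826 = 1712 d
Zone C: v = q/n = 0.02678/0.14 = 0.1913 m/d → t_C = 692/0.1913 = 3617 d
Total t = 567.6 + 1712 + 3617 = 5897 d
   = 5897 / 365 = 16.2 yr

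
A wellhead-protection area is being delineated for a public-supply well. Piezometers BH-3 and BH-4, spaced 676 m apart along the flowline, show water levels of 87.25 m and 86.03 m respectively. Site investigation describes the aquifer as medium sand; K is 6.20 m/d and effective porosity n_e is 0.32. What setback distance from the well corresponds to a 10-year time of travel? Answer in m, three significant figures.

128 m

Hydraulic gradient i = (87.25 − 86.03) / 676 = 1.22 / 676 = 0.001805
q = Ki = 6.20 × 0.001805 = 0.01119 m/d
Average linear velocity = 0.01119 / 0.32 = 0.03497 m/d
T = 10 yr × 365 = 3650 d
L = v × T = 0.03497 × 3650 = 127.6 m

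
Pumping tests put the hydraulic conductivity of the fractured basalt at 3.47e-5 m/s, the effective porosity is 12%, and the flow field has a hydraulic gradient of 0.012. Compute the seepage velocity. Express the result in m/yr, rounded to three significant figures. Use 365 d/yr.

K = 3.47e-5 m/s × 86400 s/d = 2.998 m/d
q = Ki = 2.998 × 0.012 = 0.03598 m/d
Average linear velocity = 0.03598 / 0.12 = 0.2998 m/d
   = 0.2998 × 365 = 109 m/yr

109 m/yr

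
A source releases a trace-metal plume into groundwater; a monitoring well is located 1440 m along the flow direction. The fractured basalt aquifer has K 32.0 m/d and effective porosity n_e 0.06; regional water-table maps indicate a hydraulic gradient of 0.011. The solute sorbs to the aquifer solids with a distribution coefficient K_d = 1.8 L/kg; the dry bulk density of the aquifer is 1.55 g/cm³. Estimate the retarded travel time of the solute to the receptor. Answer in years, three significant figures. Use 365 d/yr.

q = Ki = 32.0 × 0.011 = 0.3520 m/d
Average linear velocity = 0.3520 / 0.06 = 5.867 m/d
Retardation R = 1 + ρ_b·K_d/n = 1 + 1.55×1.8/0.06 = 47.50
Contaminant velocity v_c = v/R = 5.867/47.50 = 0.1235 m/d
t = L/v_c = 1440/0.1235 = 11660 d
   = 11660/365 = 31.9 yr

31.9 years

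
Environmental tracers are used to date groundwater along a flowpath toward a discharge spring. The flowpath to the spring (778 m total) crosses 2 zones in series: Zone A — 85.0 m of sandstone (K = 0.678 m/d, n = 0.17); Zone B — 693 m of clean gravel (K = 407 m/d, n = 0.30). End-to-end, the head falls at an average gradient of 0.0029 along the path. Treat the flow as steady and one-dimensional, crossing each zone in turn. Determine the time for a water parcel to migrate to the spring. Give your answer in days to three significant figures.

12500 days

Steady 1-D flow in series ⇒ the Darcy flux q is identical in every zone and the zone head losses add (resistances L/K in series).
Σ(L/K) = 85.0/0.678 + 693/407 = 125.4 + 1.703 = 127.1 d
K_eq = L_total / Σ(L/K) = 778 / 127.1 = 6.123 m/d
q = K_eq · i = 6.123 × 0.0029 = 0.01776 m/d (same in every zone)
Zone A: v = q/n = 0.01776/0.17 = 0.1044 m/d → t_A = 85.0/0.1044 = 813.8 d
Zone B: v = q/n = 0.01776/0.30 = 0.05918 m/d → t_B = 693/0.05918 = 11710 d
Total t = 813.8 + 11710 = 12520 d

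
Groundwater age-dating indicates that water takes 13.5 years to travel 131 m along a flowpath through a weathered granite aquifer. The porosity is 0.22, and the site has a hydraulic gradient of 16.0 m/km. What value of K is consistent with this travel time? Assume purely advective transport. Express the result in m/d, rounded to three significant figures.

t = 13.5 years = 4928 d
v = L / t = 131 / 4928 = 0.02659 m/d
K = v · n / i = 0.02659 × 0.22 / 0.016 = 0.366 m/d

0.366 m/d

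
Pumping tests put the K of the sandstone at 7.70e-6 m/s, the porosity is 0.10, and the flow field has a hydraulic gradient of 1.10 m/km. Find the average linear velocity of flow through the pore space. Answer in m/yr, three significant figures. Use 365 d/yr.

2.67 m/yr

K = 7.70e-6 m/s × 86400 s/d = 0.6653 m/d
q = Ki = 0.6653 × 0.0011 = 7.318e-4 m/d
v = Ki/n = 0.6653·0.0011/0.10 = 0.007318 m/d
   = 0.007318 × 365 = 2.67 m/yr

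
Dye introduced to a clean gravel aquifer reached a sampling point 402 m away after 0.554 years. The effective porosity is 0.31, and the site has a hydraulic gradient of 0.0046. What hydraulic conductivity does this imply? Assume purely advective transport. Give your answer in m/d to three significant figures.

134 m/d

t = 0.554 years = 202.2 d
v = L / t = 402 / 202.2 = 1.988 m/d
K = v · n / i = 1.988 × 0.31 / 0.0046 = 134 m/d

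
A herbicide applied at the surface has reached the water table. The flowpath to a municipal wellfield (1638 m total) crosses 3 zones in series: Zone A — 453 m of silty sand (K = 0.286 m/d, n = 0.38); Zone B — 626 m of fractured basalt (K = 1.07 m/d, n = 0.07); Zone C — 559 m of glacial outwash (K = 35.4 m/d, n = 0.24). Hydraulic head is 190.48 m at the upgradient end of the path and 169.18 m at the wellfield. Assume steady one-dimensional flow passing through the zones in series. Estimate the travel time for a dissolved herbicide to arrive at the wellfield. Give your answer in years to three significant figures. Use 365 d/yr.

98.4 years

Total head drop ΔH = 190.48 − 169.18 = 21.30 m
Continuity: the same q passes through each zone, so ΔH = q·Σ(L_j/K_j) — the zones act as resistances in series.
Σ(L/K) = 453/0.286 + 626/1.07 + 559/35.4 = 1584 + 585.0 + 15.79 = 2185 d
q = ΔH / Σ(L/K) = 21.30 / 2185 = 0.009749 m/d (same in every zone)
Zone A: v = q/n = 0.009749/0.38 = 0.02566 m/d → t_A = 453/0.02566 = 17660 d
Zone B: v = q/n = 0.009749/0.07 = 0.1393 m/d → t_B = 626/0.1393 = 4495 d
Zone C: v = q/n = 0.009749/0.24 = 0.04062 m/d → t_C = 559/0.04062 = 13760 d
Total t = 17660 + 4495 + 13760 = 35910 d
   = 35910 / 365 = 98.4 yr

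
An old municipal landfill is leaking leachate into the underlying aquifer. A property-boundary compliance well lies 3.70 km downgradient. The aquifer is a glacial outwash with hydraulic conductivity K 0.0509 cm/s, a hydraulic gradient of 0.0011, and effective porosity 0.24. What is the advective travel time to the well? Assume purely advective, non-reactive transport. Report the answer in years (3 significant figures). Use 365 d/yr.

K = 0.0509 cm/s × 864 = 43.98 m/d
Specific discharge q = 43.98 × 0.0011 = 0.04838 m/d
v_s = q/n_e = 0.04838/0.24 = 0.2016 m/d
L = 3.70 km = 3700 m
t = L / v = 3700 / 0.2016 = 18360 d
   = 18360 / 365 = 50.3 yr

50.3 years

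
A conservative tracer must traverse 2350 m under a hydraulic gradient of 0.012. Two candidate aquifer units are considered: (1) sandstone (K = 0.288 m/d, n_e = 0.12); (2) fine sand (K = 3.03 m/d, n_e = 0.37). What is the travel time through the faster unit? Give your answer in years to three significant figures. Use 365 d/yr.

65.5 years

Unit 1 (sandstone): v = 0.288×0.012/0.12 = 0.02880 m/d, t = 2350/0.02880 = 81600 d
Unit 2 (fine sand): v = 3.03×0.012/0.37 = 0.09827 m/d, t = 2350/0.09827 = 23910 d
Faster: 23910 d / 365 = 65.5 yr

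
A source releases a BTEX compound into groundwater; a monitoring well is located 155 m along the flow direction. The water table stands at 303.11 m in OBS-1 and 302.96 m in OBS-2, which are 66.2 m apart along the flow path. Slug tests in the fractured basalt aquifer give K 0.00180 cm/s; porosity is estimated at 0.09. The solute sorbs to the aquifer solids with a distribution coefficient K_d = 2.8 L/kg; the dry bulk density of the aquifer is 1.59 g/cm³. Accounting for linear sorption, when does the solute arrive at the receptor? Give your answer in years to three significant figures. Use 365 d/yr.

547 years

Hydraulic gradient i = (303.11 − 302.96) / 66.2 = 0.15 / 66.2 = 0.002266
K = 0.00180 cm/s × 864 = 1.555 m/d
q = Ki = 1.555 × 0.002266 = 0.003524 m/d
v_s = q/n_e = 0.003524/0.09 = 0.03915 m/d
Retardation R = 1 + ρ_b·K_d/n = 1 + 1.59×2.8/0.09 = 50.47
Contaminant velocity v_c = v/R = 0.03915/50.47 = 7.758e-4 m/d
t = L/v_c = 155/7.758e-4 = 199800 d
   = 199800/365 = 547 yr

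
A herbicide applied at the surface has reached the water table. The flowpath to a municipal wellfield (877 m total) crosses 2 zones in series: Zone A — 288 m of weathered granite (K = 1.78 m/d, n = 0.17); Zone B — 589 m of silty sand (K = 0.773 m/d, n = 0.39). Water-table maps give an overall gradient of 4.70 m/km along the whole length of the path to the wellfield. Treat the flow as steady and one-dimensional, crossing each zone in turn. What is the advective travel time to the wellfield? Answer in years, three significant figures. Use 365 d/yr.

171 years

For zones in series the flux q is common to all zones; the equivalent conductivity is the harmonic (thickness-weighted) mean, K_eq = L_total / Σ(L_j/K_j).
Σ(L/K) = 288/1.78 + 589/0.773 = 161.8 + 762.0 = 923.8 d
K_eq = L_total / Σ(L/K) = 877 / 923.8 = 0.9494 m/d
q = K_eq · i = 0.9494 × 0.0047 = 0.004462 m/d (same in every zone)
Zone A: v = q/n = 0.004462/0.17 = 0.02625 m/d → t_A = 288/0.02625 = 10970 d
Zone B: v = q/n = 0.004462/0.39 = 0.01144 m/d → t_B = 589/0.01144 = 51480 d
Total t = 10970 + 51480 = 62450 d
   = 62450 / 365 = 171 yr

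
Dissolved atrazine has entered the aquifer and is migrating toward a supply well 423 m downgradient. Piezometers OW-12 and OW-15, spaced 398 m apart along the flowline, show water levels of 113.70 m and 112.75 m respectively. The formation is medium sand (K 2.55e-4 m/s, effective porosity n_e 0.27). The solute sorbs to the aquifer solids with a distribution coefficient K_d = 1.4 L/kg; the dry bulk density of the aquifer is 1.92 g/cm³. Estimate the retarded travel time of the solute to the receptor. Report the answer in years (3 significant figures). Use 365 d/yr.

Hydraulic gradient i = (113.70 − 112.75) / 398 = 0.95 / 398 = 0.002387
K = 2.55e-4 m/s × 86400 s/d = 22.03 m/d
q = Ki = 22.03 × 0.002387 = 0.05259 m/d
Average linear velocity = 0.05259 / 0.27 = 0.1948 m/d
Retardation R = 1 + ρ_b·K_d/n = 1 + 1.92×1.4/0.27 = 10.96
Contaminant velocity v_c = v/R = 0.1948/10.96 = 0.01778 m/d
t = L/v_c = 423/0.01778 = 23790 d
   = 23790/365 = 65.2 yr

65.2 years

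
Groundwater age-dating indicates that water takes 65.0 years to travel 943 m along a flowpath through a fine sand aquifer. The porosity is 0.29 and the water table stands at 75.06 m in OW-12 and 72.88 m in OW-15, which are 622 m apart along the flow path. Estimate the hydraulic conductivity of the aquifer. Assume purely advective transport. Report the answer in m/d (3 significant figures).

Hydraulic gradient i = (75.06 − 72.88) / 622 = 2.18 / 622 = 0.003505
t = 65.0 years = 23730 d
v = L / t = 943 / 23730 = 0.03975 m/d
K = v · n / i = 0.03975 × 0.29 / 0.003505 = 3.29 m/d

3.29 m/d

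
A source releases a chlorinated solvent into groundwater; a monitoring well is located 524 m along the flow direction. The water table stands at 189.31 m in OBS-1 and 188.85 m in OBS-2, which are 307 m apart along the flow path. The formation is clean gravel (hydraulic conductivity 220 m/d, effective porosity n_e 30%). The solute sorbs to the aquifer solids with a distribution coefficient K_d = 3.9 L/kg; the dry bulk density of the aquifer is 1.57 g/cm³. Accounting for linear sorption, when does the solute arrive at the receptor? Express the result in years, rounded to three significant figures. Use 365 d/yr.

28.0 years

Hydraulic gradient i = (189.31 − 188.85) / 307 = 0.46 / 307 = 0.001498
Darcy flux q = K·i = 220 × 0.001498 = 0.3296 m/d
v = Ki/n = 220·0.001498/0.30 = 1.099 m/d
Retardation R = 1 + ρ_b·K_d/n = 1 + 1.57×3.9/0.30 = 21.41
Contaminant velocity v_c = v/R = 1.099/21.41 = 0.05132 m/d
t = L/v_c = 524/0.05132 = 10210 d
   = 10210/365 = 28.0 yr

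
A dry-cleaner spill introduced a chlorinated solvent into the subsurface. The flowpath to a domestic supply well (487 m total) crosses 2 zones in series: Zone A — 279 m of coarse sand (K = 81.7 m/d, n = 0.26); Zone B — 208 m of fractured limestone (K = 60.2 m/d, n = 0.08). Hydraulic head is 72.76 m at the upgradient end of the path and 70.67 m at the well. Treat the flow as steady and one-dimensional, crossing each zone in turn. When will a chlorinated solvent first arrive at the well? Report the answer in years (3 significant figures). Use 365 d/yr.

0.803 years

Total head drop ΔH = 72.76 − 70.67 = 2.09 m
Steady 1-D flow in series ⇒ the Darcy flux q is identical in every zone and the zone head losses add (resistances L/K in series).
Σ(L/K) = 279/81.7 + 208/60.2 = 3.415 + 3.455 = 6.870 d
q = ΔH / Σ(L/K) = 2.09 / 6.870 = 0.3042 m/d (same in every zone)
Zone A: v = q/n = 0.3042/0.26 = 1.170 m/d → t_A = 279/1.170 = 238.4 d
Zone B: v = q/n = 0.3042/0.08 = 3.803 m/d → t_B = 208/3.803 = 54.70 d
Total t = 238.4 + 54.70 = 293.1 d
   = 293.1 / 365 = 0.803 yr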